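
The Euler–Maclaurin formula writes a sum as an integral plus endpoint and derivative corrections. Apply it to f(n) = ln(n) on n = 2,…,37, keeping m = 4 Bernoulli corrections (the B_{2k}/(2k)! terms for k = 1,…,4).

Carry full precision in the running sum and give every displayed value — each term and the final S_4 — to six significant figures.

∫_2^37 ln(x) dx evaluates to 97.2177.
Endpoint term: (f(2) + f(37))/2 = (0.693147 + 3.61092)/2 = 2.15203.
Running total after boundary: 99.3697.
Order-1 term: 1/12 · (0.0270270 − 0.500000) = -0.0394144.
Running total after k=1: 99.3303.
Order-2 term: −1/720 · (3.94843e-05 − 0.250000) = 0.000347167.
Running total after k=2: 99.3306.
Order-3 term: 1/30240 · (3.46101e-07 − 0.750000) = -2.48016e-05.
Running total after k=3: 99.3306.
Order-4 term: −1/1209600 · (7.58439e-09 − 5.62500) = 4.65030e-06.

S_4 ≈ 99.3306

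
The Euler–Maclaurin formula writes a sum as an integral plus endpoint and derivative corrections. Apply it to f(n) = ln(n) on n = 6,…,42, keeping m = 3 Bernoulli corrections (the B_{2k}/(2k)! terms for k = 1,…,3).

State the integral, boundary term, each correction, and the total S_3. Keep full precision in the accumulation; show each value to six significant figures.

S_3 ≈ 112.984

∫_6^42 ln(x) dx evaluates to 110.232.
Boundary: ½(f(6) + f(42)) = ½(1.79176 + 3.73767) = 2.76471.
So far: 112.996.
Order-1 term: 1/12 · (0.0238095 − 0.166667) = -0.0119048.
Running total after k=1: 112.984.
Order-2 term: −1/720 · (2.69949e-05 − 0.00925926) = 1.28226e-05.
Running total after k=2: 112.984.
Order-3 term: 1/30240 · (1.83639e-07 − 0.00308642) = -1.02058e-07.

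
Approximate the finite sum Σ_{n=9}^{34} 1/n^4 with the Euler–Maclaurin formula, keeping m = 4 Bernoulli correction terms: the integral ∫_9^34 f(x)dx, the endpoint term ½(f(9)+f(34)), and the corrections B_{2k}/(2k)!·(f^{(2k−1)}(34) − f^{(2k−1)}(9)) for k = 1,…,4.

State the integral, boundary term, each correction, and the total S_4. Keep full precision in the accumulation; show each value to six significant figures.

Integral: ∫_9^34 1/x^4 dx = 0.000448766.
Endpoint term: (f(9) + f(34))/2 = (0.000152416 + 7.48315e-07)/2 = 7.65821e-05.
Integral + boundary = 0.000525349.
Correction k=1: B_{2}/2! · (f^{(1)}(34) − f^{(1)}(9)) = 1/12 · (-8.80370e-08 − (-6.77404e-05)) = 5.63769e-06.
After k=1: 0.000530986.
Correction k=2: B_{4}/4! · (f^{(3)}(34) − f^{(3)}(9)) = −1/720 · (-2.28470e-09 − (-2.50890e-05)) = -3.48427e-08.
After k=2: 0.000530951.
Correction k=3: B_{6}/6! · (f^{(5)}(34) − f^{(5)}(9)) = 1/30240 · (-1.10677e-10 − (-1.73455e-05)) = 5.73591e-10.
After k=3: 0.000530952.
Correction k=4: B_{8}/8! · (f^{(7)}(34) − f^{(7)}(9)) = −1/1209600 · (-8.61675e-12 − (-1.92728e-05)) = -1.59332e-11.

S_4 ≈ 0.000530952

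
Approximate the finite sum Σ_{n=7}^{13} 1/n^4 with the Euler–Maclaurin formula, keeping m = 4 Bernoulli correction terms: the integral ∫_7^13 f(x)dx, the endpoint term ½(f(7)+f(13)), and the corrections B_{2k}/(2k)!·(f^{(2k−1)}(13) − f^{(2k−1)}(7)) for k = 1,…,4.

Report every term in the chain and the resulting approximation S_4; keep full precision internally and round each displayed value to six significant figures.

S_4 ≈ 0.00106459

Integral: ∫_7^13 1/x^4 dx = 0.000820095.
Boundary: ½(f(7) + f(13)) = ½(0.000416493 + 3.50128e-05) = 0.000225753.
Running total after boundary: 0.00104585.
Correction k=1: B_{2}/2! · (f^{(1)}(13) − f^{(1)}(7)) = 1/12 · (-1.07732e-05 − (-0.000237996)) = 1.89352e-05.
Running total after k=1: 0.00106478.
Correction k=2: B_{4}/4! · (f^{(3)}(13) − f^{(3)}(7)) = −1/720 · (-1.91240e-06 − (-0.000145712)) = -1.99722e-07.
Running total after k=2: 0.00106458.
Correction k=3: B_{6}/6! · (f^{(5)}(13) − f^{(5)}(7)) = 1/30240 · (-6.33693e-07 − (-0.000166528)) = 5.48592e-09.
Running total after k=3: 0.00106459.
Correction k=4: B_{8}/8! · (f^{(7)}(13) − f^{(7)}(7)) = −1/1209600 · (-3.37470e-07 − (-0.000305868)) = -2.52588e-10.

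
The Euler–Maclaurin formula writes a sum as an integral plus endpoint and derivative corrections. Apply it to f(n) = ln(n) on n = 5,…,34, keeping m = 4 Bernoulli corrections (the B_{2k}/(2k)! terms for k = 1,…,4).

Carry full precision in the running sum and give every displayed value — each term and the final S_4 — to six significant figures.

∫_5^34 ln(x) dx evaluates to 82.8491.
Boundary: ½(f(5) + f(34)) = ½(1.60944 + 3.52636) = 2.56790.
Running total after boundary: 85.4170.
k=1: B_{2}/(2)! × [f^{(1)}(34) − f^{(1)}(5)] = 1/12 × (0.0294118 − 0.200000) = -0.0142157.
After k=1: 85.4028.
k=2: B_{4}/(4)! × [f^{(3)}(34) − f^{(3)}(5)] = −1/720 × (5.08854e-05 − 0.0160000) = 2.21515e-05.
After k=2: 85.4028.
k=3: B_{6}/(6)! × [f^{(5)}(34) − f^{(5)}(5)] = 1/30240 × (5.28222e-07 − 0.00768000) = -2.53951e-07.
After k=3: 85.4028.
k=4: B_{8}/(8)! × [f^{(7)}(34) − f^{(7)}(5)] = −1/1209600 × (1.37082e-08 − 0.00921600) = 7.61904e-09.

S_4 ≈ 85.4028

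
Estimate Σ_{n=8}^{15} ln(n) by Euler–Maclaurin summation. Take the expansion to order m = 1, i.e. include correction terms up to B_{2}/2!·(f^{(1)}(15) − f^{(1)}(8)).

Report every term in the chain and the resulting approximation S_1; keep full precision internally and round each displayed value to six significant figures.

S_1 ≈ 19.3741

Integral: ∫_8^15 ln(x) dx = 16.9852.
½[f(8) + f(15)] = ½[2.07944 + 2.70805] = 2.39375.
Integral + boundary = 19.3790.
Order-1 term: 1/12 · (0.0666667 − 0.125000) = -0.00486111.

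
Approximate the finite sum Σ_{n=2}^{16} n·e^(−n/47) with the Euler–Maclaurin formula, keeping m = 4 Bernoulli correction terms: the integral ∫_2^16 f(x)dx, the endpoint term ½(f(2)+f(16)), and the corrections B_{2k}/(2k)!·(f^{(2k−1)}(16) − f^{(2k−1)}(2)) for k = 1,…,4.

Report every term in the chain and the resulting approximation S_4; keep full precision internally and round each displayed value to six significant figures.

S_4 ≈ 107.013

∫_2^16 x·e^(−x/47) dx evaluates to 100.401.
Endpoint term: (f(2) + f(16))/2 = (1.91668 + 11.3835)/2 = 6.65008.
Integral + boundary = 107.051.
k=1: B_{2}/(2)! × [f^{(1)}(16) − f^{(1)}(2)] = 1/12 × (0.469266 − 0.917559) = -0.0373578.
After k=1: 107.013.
k=2: B_{4}/(4)! × [f^{(3)}(16) − f^{(3)}(2)] = −1/720 × (0.000856587 − 0.00128304) = 5.92297e-07.
After k=2: 107.013.
k=3: B_{6}/(6)! × [f^{(5)}(16) − f^{(5)}(2)] = 1/30240 × (6.79376e-07 − 9.73612e-07) = -9.73005e-12.
After k=3: 107.013.
k=4: B_{8}/(8)! × [f^{(7)}(16) − f^{(7)}(2)] = −1/1209600 × (4.39556e-10 − 6.18560e-10) = 1.47986e-16.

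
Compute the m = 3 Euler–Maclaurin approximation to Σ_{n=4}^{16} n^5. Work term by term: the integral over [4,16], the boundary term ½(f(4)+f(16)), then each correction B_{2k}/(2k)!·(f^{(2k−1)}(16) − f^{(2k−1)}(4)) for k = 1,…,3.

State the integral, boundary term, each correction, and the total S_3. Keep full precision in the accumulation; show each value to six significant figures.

Integral: ∫_4^16 x^5 dx = 2.79552e+06.
Boundary: ½(f(4) + f(16)) = ½(1024.00 + 1.04858e+06) = 524800.
Running total after boundary: 3.32032e+06.
k=1: B_{2}/(2)! × [f^{(1)}(16) − f^{(1)}(4)] = 1/12 × (327680 − 1280.00) = 27200.0.
After k=1: 3.34752e+06.
k=2: B_{4}/(4)! × [f^{(3)}(16) − f^{(3)}(4)] = −1/720 × (15360.0 − 960.000) = -20.0000.
After k=2: 3.34750e+06.
k=3: B_{6}/(6)! × [f^{(5)}(16) − f^{(5)}(4)] = 1/30240 × (120.000 − 120.000) = 0.00000.

S_3 ≈ 3.34750e+06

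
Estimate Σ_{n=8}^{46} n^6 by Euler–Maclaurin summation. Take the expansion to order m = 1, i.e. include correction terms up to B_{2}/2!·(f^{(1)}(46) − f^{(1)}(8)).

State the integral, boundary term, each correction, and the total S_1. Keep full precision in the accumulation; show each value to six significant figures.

S_1 ≈ 6.70996e+10

The integral term ∫_8^46 x^6 dx = 6.22594e+10.
Boundary: ½(f(8) + f(46)) = ½(262144 + 9.47430e+09) = 4.73728e+09.
Running total after boundary: 6.69966e+10.
Order-1 term: 1/12 · (1.23578e+09 − 196608) = 1.02965e+08.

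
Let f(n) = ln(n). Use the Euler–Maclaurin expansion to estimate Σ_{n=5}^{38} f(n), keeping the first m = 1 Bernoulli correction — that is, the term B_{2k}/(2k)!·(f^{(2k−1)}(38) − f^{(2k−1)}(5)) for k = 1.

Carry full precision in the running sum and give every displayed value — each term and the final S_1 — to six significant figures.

Integral: ∫_5^38 ln(x) dx = 97.1811.
Endpoint term: (f(5) + f(38))/2 = (1.60944 + 3.63759)/2 = 2.62351.
Integral + boundary = 99.8046.
k=1: B_{2}/(2)! × [f^{(1)}(38) − f^{(1)}(5)] = 1/12 × (0.0263158 − 0.200000) = -0.0144737.

S_1 ≈ 99.7901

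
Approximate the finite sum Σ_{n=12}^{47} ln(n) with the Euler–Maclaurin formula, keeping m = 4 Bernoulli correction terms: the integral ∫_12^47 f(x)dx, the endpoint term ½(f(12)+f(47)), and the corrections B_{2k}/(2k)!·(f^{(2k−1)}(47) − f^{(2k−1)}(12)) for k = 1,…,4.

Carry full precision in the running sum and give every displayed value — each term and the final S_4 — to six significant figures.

S_4 ≈ 119.300

The integral term ∫_12^47 ln(x) dx = 116.138.
Boundary: ½(f(12) + f(47)) = ½(2.48491 + 3.85015) = 3.16753.
Integral + boundary = 119.306.
Correction k=1: B_{2}/2! · (f^{(1)}(47) − f^{(1)}(12)) = 1/12 · (0.0212766 − 0.0833333) = -0.00517139.
Running total after k=1: 119.300.
Correction k=2: B_{4}/4! · (f^{(3)}(47) − f^{(3)}(12)) = −1/720 · (1.92636e-05 − 0.00115741) = 1.58076e-06.
Running total after k=2: 119.300.
Correction k=3: B_{6}/6! · (f^{(5)}(47) − f^{(5)}(12)) = 1/30240 · (1.04646e-07 − 9.64506e-05) = -3.18604e-09.
Running total after k=3: 119.300.
Correction k=4: B_{8}/8! · (f^{(7)}(47) − f^{(7)}(12)) = −1/1209600 · (1.42117e-09 − 2.00939e-05) = 1.66108e-11.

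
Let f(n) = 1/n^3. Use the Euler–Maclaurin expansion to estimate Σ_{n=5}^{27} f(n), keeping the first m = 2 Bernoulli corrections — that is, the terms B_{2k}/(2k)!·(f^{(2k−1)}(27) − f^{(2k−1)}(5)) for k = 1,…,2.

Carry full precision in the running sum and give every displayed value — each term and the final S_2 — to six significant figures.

S_2 ≈ 0.0237337

Integral: ∫_5^27 1/x^3 dx = 0.0193141.
Boundary: ½(f(5) + f(27)) = ½(0.00800000 + 5.08053e-05) = 0.00402540.
Integral + boundary = 0.0233395.
Order-1 term: 1/12 · (-5.64503e-06 − (-0.00480000)) = 0.000399530.
Running total after k=1: 0.0237391.
Order-2 term: −1/720 · (-1.54870e-07 − (-0.00384000)) = -5.33312e-06.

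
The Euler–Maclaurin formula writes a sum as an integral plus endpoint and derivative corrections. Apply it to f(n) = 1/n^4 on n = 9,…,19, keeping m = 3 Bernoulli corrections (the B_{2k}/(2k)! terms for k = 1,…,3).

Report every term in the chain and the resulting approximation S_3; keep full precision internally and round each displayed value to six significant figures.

S_3 ≈ 0.000494170

The integral term ∫_9^19 1/x^4 dx = 0.000408649.
½[f(9) + f(19)] = ½[0.000152416 + 7.67336e-06] = 8.00446e-05.
So far: 0.000488694.
k=1: B_{2}/(2)! × [f^{(1)}(19) − f^{(1)}(9)] = 1/12 × (-1.61544e-06 − (-6.77404e-05)) = 5.51041e-06.
Running total after k=1: 0.000494204.
k=2: B_{4}/(4)! × [f^{(3)}(19) − f^{(3)}(9)] = −1/720 × (-1.34247e-07 − (-2.50890e-05)) = -3.46594e-08.
Running total after k=2: 0.000494170.
k=3: B_{6}/(6)! × [f^{(5)}(19) − f^{(5)}(9)] = 1/30240 × (-2.08251e-08 − (-1.73455e-05)) = 5.72906e-10.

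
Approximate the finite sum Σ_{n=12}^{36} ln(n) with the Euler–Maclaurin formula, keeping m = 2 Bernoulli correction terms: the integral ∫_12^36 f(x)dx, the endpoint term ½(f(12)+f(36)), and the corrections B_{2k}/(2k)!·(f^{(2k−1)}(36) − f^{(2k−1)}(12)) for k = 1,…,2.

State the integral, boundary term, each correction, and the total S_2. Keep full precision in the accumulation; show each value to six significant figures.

∫_12^36 ln(x) dx evaluates to 75.1878.
Boundary: ½(f(12) + f(36)) = ½(2.48491 + 3.58352) = 3.03421.
Integral + boundary = 78.2220.
k=1: B_{2}/(2)! × [f^{(1)}(36) − f^{(1)}(12)] = 1/12 × (0.0277778 − 0.0833333) = -0.00462963.
After k=1: 78.2174.
k=2: B_{4}/(4)! × [f^{(3)}(36) − f^{(3)}(12)] = −1/720 × (4.28669e-05 − 0.00115741) = 1.54797e-06.

S_2 ≈ 78.2174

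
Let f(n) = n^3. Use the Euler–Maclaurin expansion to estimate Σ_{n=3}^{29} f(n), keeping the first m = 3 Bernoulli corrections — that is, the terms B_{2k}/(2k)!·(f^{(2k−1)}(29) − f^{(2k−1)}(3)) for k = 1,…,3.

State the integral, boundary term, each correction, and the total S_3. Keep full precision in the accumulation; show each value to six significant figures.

The integral term ∫_3^29 x^3 dx = 176800.
Boundary: ½(f(3) + f(29)) = ½(27.0000 + 24389.0) = 12208.0.
So far: 189008.
Correction k=1: B_{2}/2! · (f^{(1)}(29) − f^{(1)}(3)) = 1/12 · (2523.00 − 27.0000) = 208.000.
After k=1: 189216.
Correction k=2: B_{4}/4! · (f^{(3)}(29) − f^{(3)}(3)) = −1/720 · (6.00000 − 6.00000) = 0.00000.
After k=2: 189216.
Correction k=3: B_{6}/6! · (f^{(5)}(29) − f^{(5)}(3)) = 1/30240 · (0.00000 − 0.00000) = 0.00000.

S_3 ≈ 189216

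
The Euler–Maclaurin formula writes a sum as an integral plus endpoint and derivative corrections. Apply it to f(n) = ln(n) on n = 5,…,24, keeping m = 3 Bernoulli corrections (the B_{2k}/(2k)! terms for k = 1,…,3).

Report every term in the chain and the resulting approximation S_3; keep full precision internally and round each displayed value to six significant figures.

S_3 ≈ 51.6067

Integral: ∫_5^24 ln(x) dx = 49.2261.
Endpoint term: (f(5) + f(24))/2 = (1.60944 + 3.17805)/2 = 2.39375.
Integral + boundary = 51.6198.
Order-1 term: 1/12 · (0.0416667 − 0.200000) = -0.0131944.
Partial sum through k=1: 51.6067.
Order-2 term: −1/720 · (0.000144676 − 0.0160000) = 2.20213e-05.
Partial sum through k=2: 51.6067.
Order-3 term: 1/30240 · (3.01408e-06 − 0.00768000) = -2.53869e-07.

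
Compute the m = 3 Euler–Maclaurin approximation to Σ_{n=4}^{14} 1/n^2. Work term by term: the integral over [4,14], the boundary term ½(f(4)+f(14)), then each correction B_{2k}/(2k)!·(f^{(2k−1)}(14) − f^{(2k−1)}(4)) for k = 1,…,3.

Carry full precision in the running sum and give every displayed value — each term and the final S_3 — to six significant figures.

S_3 ≈ 0.214885

Integral: ∫_4^14 1/x^2 dx = 0.178571.
Endpoint term: (f(4) + f(14))/2 = (0.0625000 + 0.00510204)/2 = 0.0338010.
Running total after boundary: 0.212372.
Order-1 term: 1/12 · (-0.000728863 − (-0.0312500)) = 0.00254343.
Running total after k=1: 0.214916.
Order-2 term: −1/720 · (-4.46243e-05 − (-0.0234375)) = -3.24901e-05.
Running total after k=2: 0.214883.
Order-3 term: 1/30240 · (-6.83024e-06 − (-0.0439453)) = 1.45299e-06.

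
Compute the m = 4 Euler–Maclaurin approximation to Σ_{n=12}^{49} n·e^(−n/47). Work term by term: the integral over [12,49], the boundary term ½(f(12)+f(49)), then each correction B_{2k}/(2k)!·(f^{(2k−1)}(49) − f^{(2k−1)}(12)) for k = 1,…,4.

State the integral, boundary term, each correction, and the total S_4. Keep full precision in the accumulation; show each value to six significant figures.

S_4 ≈ 570.673

Integral: ∫_12^49 x·e^(−x/47) dx = 557.437.
Endpoint term: (f(12) + f(49))/2 = (9.29603 + 17.2751)/2 = 13.2856.
Running total after boundary: 570.722.
k=1: B_{2}/(2)! × [f^{(1)}(49) − f^{(1)}(12)] = 1/12 × (-0.0150023 − 0.576881) = -0.0493236.
Running total after k=1: 570.673.
k=2: B_{4}/(4)! × [f^{(3)}(49) − f^{(3)}(12)] = −1/720 × (0.000312406 − 0.000962526) = 9.02945e-07.
Running total after k=2: 570.673.
k=3: B_{6}/(6)! × [f^{(5)}(49) − f^{(5)}(12)] = 1/30240 × (2.85923e-07 − 7.53237e-07) = -1.54535e-11.
Running total after k=3: 570.673.
k=4: B_{8}/(8)! × [f^{(7)}(49) − f^{(7)}(12)] = −1/1209600 × (1.94849e-10 − 4.84720e-10) = 2.39642e-16.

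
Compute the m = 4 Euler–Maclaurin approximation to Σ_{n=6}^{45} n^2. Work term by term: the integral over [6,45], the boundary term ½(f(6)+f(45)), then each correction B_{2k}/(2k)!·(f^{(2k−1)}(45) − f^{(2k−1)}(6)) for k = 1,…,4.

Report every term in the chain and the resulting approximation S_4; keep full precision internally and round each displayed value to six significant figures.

S_4 ≈ 31340.0

Integral: ∫_6^45 x^2 dx = 30303.0.
Endpoint term: (f(6) + f(45))/2 = (36.0000 + 2025.00)/2 = 1030.50.
Running total after boundary: 31333.5.
k=1: B_{2}/(2)! × [f^{(1)}(45) − f^{(1)}(6)] = 1/12 × (90.0000 − 12.0000) = 6.50000.
Partial sum through k=1: 31340.0.
k=2: B_{4}/(4)! × [f^{(3)}(45) − f^{(3)}(6)] = −1/720 × (0.00000 − 0.00000) = 0.00000.
Partial sum through k=2: 31340.0.
k=3: B_{6}/(6)! × [f^{(5)}(45) − f^{(5)}(6)] = 1/30240 × (0.00000 − 0.00000) = 0.00000.
Partial sum through k=3: 31340.0.
k=4: B_{8}/(8)! × [f^{(7)}(45) − f^{(7)}(6)] = −1/1209600 × (0.00000 − 0.00000) = 0.00000.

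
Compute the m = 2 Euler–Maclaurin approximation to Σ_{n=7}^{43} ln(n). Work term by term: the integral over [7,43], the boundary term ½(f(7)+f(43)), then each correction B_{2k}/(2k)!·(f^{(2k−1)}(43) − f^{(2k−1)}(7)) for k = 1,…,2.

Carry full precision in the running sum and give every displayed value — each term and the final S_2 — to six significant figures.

S_2 ≈ 114.954

∫_7^43 ln(x) dx evaluates to 112.110.
½[f(7) + f(43)] = ½[1.94591 + 3.76120] = 2.85356.
Running total after boundary: 114.964.
Order-1 term: 1/12 · (0.0232558 − 0.142857) = -0.00996678.
Running total after k=1: 114.954.
Order-2 term: −1/720 · (2.51550e-05 − 0.00583090) = 8.06354e-06.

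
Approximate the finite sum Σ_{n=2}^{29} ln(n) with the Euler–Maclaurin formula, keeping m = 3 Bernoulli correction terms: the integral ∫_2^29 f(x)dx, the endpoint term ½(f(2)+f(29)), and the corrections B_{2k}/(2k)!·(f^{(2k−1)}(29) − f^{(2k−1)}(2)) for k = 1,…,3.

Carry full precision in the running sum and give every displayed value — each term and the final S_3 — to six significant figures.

The integral term ∫_2^29 ln(x) dx = 69.2653.
Boundary: ½(f(2) + f(29)) = ½(0.693147 + 3.36730) = 2.03022.
Integral + boundary = 71.2955.
k=1: B_{2}/(2)! × [f^{(1)}(29) − f^{(1)}(2)] = 1/12 × (0.0344828 − 0.500000) = -0.0387931.
Running total after k=1: 71.2567.
k=2: B_{4}/(4)! × [f^{(3)}(29) − f^{(3)}(2)] = −1/720 × (8.20042e-05 − 0.250000) = 0.000347108.
Running total after k=2: 71.2571.
k=3: B_{6}/(6)! × [f^{(5)}(29) − f^{(5)}(2)] = 1/30240 × (1.17010e-06 − 0.750000) = -2.48015e-05.

S_3 ≈ 71.2570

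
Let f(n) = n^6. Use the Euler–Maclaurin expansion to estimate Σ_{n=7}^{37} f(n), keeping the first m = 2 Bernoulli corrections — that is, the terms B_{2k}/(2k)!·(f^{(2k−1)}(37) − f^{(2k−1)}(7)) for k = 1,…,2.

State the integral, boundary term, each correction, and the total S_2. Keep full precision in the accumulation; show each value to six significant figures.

∫_7^37 x^6 dx evaluates to 1.35616e+10.
Endpoint term: (f(7) + f(37))/2 = (117649 + 2.56573e+09)/2 = 1.28292e+09.
Integral + boundary = 1.48445e+10.
Order-1 term: 1/12 · (4.16064e+08 − 100842) = 3.46636e+07.
Running total after k=1: 1.48792e+10.
Order-2 term: −1/720 · (6.07836e+06 − 41160.0) = -8385.00.

S_2 ≈ 1.48792e+10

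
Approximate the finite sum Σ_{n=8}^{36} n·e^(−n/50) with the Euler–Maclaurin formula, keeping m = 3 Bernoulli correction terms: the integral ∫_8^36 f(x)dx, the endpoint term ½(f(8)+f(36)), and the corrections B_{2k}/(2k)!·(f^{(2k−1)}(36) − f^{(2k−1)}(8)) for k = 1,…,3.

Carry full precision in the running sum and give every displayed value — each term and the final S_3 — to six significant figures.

Integral: ∫_8^36 x·e^(−x/50) dx = 378.182.
Boundary: ½(f(8) + f(36)) = ½(6.81715 + 17.5231) = 12.1701.
So far: 390.352.
k=1: B_{2}/(2)! × [f^{(1)}(36) − f^{(1)}(8)] = 1/12 × (0.136291 − 0.715801) = -0.0482925.
Running total after k=1: 390.304.
k=2: B_{4}/(4)! × [f^{(3)}(36) − f^{(3)}(8)] = −1/720 × (0.000443918 − 0.000968035) = 7.27941e-07.
Running total after k=2: 390.304.
k=3: B_{6}/(6)! × [f^{(5)}(36) − f^{(5)}(8)] = 1/30240 × (3.33328e-07 − 6.59900e-07) = -1.07993e-11.

S_3 ≈ 390.304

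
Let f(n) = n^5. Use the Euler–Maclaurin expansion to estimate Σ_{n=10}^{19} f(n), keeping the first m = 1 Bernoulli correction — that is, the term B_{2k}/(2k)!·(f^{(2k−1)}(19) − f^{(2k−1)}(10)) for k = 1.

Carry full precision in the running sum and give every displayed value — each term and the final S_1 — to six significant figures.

S_1 ≈ 9.01250e+06

∫_10^19 x^5 dx evaluates to 7.67431e+06.
Boundary: ½(f(10) + f(19)) = ½(100000 + 2.47610e+06) = 1.28805e+06.
Running total after boundary: 8.96236e+06.
k=1: B_{2}/(2)! × [f^{(1)}(19) − f^{(1)}(10)] = 1/12 × (651605 − 50000.0) = 50133.8.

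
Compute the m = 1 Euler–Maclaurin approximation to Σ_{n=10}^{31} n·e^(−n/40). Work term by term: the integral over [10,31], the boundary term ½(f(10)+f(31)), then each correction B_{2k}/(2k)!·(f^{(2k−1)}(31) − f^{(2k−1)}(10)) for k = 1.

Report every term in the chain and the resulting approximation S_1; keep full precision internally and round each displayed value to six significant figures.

The integral term ∫_10^31 x·e^(−x/40) dx = 249.203.
Endpoint term: (f(10) + f(31))/2 = (7.78801 + 14.2818)/2 = 11.0349.
Integral + boundary = 260.238.
Correction k=1: B_{2}/2! · (f^{(1)}(31) − f^{(1)}(10)) = 1/12 · (0.103658 − 0.584101) = -0.0400369.

S_1 ≈ 260.198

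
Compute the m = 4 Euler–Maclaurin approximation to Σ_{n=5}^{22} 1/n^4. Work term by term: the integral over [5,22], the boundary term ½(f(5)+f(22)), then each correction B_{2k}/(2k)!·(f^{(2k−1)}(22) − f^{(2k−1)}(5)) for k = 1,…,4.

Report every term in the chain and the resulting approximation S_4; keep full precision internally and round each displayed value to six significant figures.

S_4 ≈ 0.00354207

The integral term ∫_5^22 1/x^4 dx = 0.00263536.
Endpoint term: (f(5) + f(22))/2 = (0.00160000 + 4.26883e-06)/2 = 0.000802134.
Running total after boundary: 0.00343750.
Order-1 term: 1/12 · (-7.76152e-07 − (-0.00128000)) = 0.000106602.
After k=1: 0.00354410.
Order-2 term: −1/720 · (-4.81086e-08 − (-0.00153600)) = -2.13327e-06.
After k=2: 0.00354197.
Order-3 term: 1/30240 · (-5.56628e-09 − (-0.00344064)) = 1.13778e-07.
After k=3: 0.00354208.
Order-4 term: −1/1209600 · (-1.03505e-09 − (-0.0123863)) = -1.02400e-08.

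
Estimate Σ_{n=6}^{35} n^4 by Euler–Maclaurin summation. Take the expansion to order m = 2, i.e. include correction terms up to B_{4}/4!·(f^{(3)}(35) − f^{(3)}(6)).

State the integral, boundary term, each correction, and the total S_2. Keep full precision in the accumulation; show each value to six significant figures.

Integral: ∫_6^35 x^4 dx = 1.05028e+07.
½[f(6) + f(35)] = ½[1296.00 + 1.50062e+06] = 750960.
Running total after boundary: 1.12538e+07.
Order-1 term: 1/12 · (171500 − 864.000) = 14219.7.
After k=1: 1.12680e+07.
Order-2 term: −1/720 · (840.000 − 144.000) = -0.966667.

S_2 ≈ 1.12680e+07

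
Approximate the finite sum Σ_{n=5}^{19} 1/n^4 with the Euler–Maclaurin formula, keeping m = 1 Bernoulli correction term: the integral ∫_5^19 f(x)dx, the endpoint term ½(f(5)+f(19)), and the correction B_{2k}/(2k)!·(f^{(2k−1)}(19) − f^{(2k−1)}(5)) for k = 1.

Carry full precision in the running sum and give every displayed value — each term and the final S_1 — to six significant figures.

Integral: ∫_5^19 1/x^4 dx = 0.00261807.
Boundary: ½(f(5) + f(19)) = ½(0.00160000 + 7.67336e-06) = 0.000803837.
Running total after boundary: 0.00342191.
k=1: B_{2}/(2)! × [f^{(1)}(19) − f^{(1)}(5)] = 1/12 × (-1.61544e-06 − (-0.00128000)) = 0.000106532.

S_1 ≈ 0.00352844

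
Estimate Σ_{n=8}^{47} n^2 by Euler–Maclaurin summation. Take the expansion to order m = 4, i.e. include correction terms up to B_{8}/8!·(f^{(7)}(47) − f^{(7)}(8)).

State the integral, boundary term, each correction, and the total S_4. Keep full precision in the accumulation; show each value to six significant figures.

S_4 ≈ 35580.0

∫_8^47 x^2 dx evaluates to 34437.0.
½[f(8) + f(47)] = ½[64.0000 + 2209.00] = 1136.50.
Running total after boundary: 35573.5.
k=1: B_{2}/(2)! × [f^{(1)}(47) − f^{(1)}(8)] = 1/12 × (94.0000 − 16.0000) = 6.50000.
Running total after k=1: 35580.0.
k=2: B_{4}/(4)! × [f^{(3)}(47) − f^{(3)}(8)] = −1/720 × (0.00000 − 0.00000) = 0.00000.
Running total after k=2: 35580.0.
k=3: B_{6}/(6)! × [f^{(5)}(47) − f^{(5)}(8)] = 1/30240 × (0.00000 − 0.00000) = 0.00000.
Running total after k=3: 35580.0.
k=4: B_{8}/(8)! × [f^{(7)}(47) − f^{(7)}(8)] = −1/1209600 × (0.00000 − 0.00000) = 0.00000.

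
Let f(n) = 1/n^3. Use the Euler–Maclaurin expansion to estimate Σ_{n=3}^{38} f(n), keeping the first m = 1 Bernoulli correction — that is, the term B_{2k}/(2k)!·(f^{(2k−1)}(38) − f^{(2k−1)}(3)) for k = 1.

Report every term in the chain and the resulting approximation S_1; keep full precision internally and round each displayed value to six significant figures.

The integral term ∫_3^38 1/x^3 dx = 0.0552093.
½[f(3) + f(38)] = ½[0.0370370 + 1.82242e-05] = 0.0185276.
Running total after boundary: 0.0737369.
Correction k=1: B_{2}/2! · (f^{(1)}(38) − f^{(1)}(3)) = 1/12 · (-1.43876e-06 − (-0.0370370)) = 0.00308630.

S_1 ≈ 0.0768232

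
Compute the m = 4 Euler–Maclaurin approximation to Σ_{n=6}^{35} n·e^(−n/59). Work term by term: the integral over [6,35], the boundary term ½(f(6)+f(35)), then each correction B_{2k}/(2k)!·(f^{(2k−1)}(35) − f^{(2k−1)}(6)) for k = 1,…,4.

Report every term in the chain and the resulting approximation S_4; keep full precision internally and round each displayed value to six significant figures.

S_4 ≈ 412.091

Integral: ∫_6^35 x·e^(−x/59) dx = 399.760.
Endpoint term: (f(6) + f(35))/2 = (5.41983 + 19.3391)/2 = 12.3795.
So far: 412.140.
k=1: B_{2}/(2)! × [f^{(1)}(35) − f^{(1)}(6)] = 1/12 × (0.224764 − 0.811444) = -0.0488900.
After k=1: 412.091.
k=2: B_{4}/(4)! × [f^{(3)}(35) − f^{(3)}(6)] = −1/720 × (0.000382032 − 0.000752098) = 5.13980e-07.
After k=2: 412.091.
k=3: B_{6}/(6)! × [f^{(5)}(35) − f^{(5)}(6)] = 1/30240 × (2.00947e-07 − 3.65151e-07) = -5.43003e-12.
After k=3: 412.091.
k=4: B_{8}/(8)! × [f^{(7)}(35) − f^{(7)}(6)] = −1/1209600 × (8.39258e-11 − 1.47729e-10) = 5.27471e-17.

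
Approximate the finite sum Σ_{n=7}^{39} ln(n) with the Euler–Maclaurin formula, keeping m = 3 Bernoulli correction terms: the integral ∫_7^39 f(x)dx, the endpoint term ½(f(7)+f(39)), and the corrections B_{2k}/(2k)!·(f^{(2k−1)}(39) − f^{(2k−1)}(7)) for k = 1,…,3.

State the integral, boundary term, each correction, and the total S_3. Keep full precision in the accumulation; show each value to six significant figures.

S_3 ≈ 100.053

∫_7^39 ln(x) dx evaluates to 97.2575.
Boundary: ½(f(7) + f(39)) = ½(1.94591 + 3.66356) = 2.80474.
So far: 100.062.
k=1: B_{2}/(2)! × [f^{(1)}(39) − f^{(1)}(7)] = 1/12 × (0.0256410 − 0.142857) = -0.00976801.
Running total after k=1: 100.053.
k=2: B_{4}/(4)! × [f^{(3)}(39) − f^{(3)}(7)] = −1/720 × (3.37160e-05 − 0.00583090) = 8.05165e-06.
Running total after k=2: 100.053.
k=3: B_{6}/(6)! × [f^{(5)}(39) − f^{(5)}(7)] = 1/30240 × (2.66004e-07 − 0.00142798) = -4.72126e-08.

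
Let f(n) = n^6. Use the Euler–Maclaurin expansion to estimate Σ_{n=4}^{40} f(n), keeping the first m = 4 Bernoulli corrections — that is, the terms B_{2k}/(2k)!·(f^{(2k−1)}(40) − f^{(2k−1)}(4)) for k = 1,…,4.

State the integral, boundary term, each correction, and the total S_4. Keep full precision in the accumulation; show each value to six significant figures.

S_4 ≈ 2.55049e+10

Integral: ∫_4^40 x^6 dx = 2.34057e+10.
Endpoint term: (f(4) + f(40))/2 = (4096.00 + 4.09600e+09)/2 = 2.04800e+09.
Running total after boundary: 2.54537e+10.
Correction k=1: B_{2}/2! · (f^{(1)}(40) − f^{(1)}(4)) = 1/12 · (6.14400e+08 − 6144.00) = 5.11995e+07.
After k=1: 2.55049e+10.
Correction k=2: B_{4}/4! · (f^{(3)}(40) − f^{(3)}(4)) = −1/720 · (7.68000e+06 − 7680.00) = -10656.0.
After k=2: 2.55049e+10.
Correction k=3: B_{6}/6! · (f^{(5)}(40) − f^{(5)}(4)) = 1/30240 · (28800.0 − 2880.00) = 0.857143.
After k=3: 2.55049e+10.
Correction k=4: B_{8}/8! · (f^{(7)}(40) − f^{(7)}(4)) = −1/1209600 · (0.00000 − 0.00000) = 0.00000.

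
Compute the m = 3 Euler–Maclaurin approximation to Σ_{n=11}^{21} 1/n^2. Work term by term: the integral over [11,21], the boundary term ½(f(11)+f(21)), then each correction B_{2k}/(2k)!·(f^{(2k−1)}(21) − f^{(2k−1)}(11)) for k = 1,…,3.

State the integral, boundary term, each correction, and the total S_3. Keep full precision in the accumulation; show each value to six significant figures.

S_3 ≈ 0.0486631

The integral term ∫_11^21 1/x^2 dx = 0.0432900.
½[f(11) + f(21)] = ½[0.00826446 + 0.00226757] = 0.00526602.
Integral + boundary = 0.0485561.
k=1: B_{2}/(2)! × [f^{(1)}(21) − f^{(1)}(11)] = 1/12 × (-0.000215959 − (-0.00150263)) = 0.000107223.
After k=1: 0.0486633.
k=2: B_{4}/(4)! × [f^{(3)}(21) − f^{(3)}(11)] = −1/720 × (-5.87645e-06 − (-0.000149021)) = -1.98812e-07.
After k=2: 0.0486631.
k=3: B_{6}/(6)! × [f^{(5)}(21) − f^{(5)}(11)] = 1/30240 × (-3.99758e-07 − (-3.69474e-05)) = 1.20859e-09.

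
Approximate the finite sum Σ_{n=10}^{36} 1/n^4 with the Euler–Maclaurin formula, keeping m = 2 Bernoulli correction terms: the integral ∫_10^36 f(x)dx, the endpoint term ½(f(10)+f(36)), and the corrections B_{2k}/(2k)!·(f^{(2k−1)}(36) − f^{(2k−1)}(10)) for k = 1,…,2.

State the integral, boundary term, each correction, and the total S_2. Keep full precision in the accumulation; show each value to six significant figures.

The integral term ∫_10^36 1/x^4 dx = 0.000326189.
½[f(10) + f(36)] = ½[0.000100000 + 5.95374e-07] = 5.02977e-05.
Running total after boundary: 0.000376487.
Order-1 term: 1/12 · (-6.61527e-08 − (-4.00000e-05)) = 3.32782e-06.
Partial sum through k=1: 0.000379814.
Order-2 term: −1/720 · (-1.53131e-09 − (-1.20000e-05)) = -1.66645e-08.

S_2 ≈ 0.000379798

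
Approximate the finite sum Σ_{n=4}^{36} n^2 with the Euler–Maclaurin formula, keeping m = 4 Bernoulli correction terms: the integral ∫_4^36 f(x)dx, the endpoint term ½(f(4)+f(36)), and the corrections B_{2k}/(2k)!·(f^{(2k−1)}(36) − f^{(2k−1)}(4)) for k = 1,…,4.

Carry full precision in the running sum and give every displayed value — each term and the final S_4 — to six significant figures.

∫_4^36 x^2 dx evaluates to 15530.7.
½[f(4) + f(36)] = ½[16.0000 + 1296.00] = 656.000.
So far: 16186.7.
Order-1 term: 1/12 · (72.0000 − 8.00000) = 5.33333.
Partial sum through k=1: 16192.0.
Order-2 term: −1/720 · (0.00000 − 0.00000) = 0.00000.
Partial sum through k=2: 16192.0.
Order-3 term: 1/30240 · (0.00000 − 0.00000) = 0.00000.
Partial sum through k=3: 16192.0.
Order-4 term: −1/1209600 · (0.00000 − 0.00000) = 0.00000.

S_4 ≈ 16192.0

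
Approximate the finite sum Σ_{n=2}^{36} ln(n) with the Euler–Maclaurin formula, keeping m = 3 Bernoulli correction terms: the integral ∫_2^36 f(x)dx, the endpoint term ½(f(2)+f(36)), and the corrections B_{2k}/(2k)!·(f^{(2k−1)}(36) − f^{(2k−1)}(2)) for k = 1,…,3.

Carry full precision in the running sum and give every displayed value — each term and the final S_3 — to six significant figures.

S_3 ≈ 95.7197

Integral: ∫_2^36 ln(x) dx = 93.6204.
½[f(2) + f(36)] = ½[0.693147 + 3.58352] = 2.13833.
So far: 95.7587.
k=1: B_{2}/(2)! × [f^{(1)}(36) − f^{(1)}(2)] = 1/12 × (0.0277778 − 0.500000) = -0.0393519.
After k=1: 95.7194.
k=2: B_{4}/(4)! × [f^{(3)}(36) − f^{(3)}(2)] = −1/720 × (4.28669e-05 − 0.250000) = 0.000347163.
After k=2: 95.7197.
k=3: B_{6}/(6)! × [f^{(5)}(36) − f^{(5)}(2)] = 1/30240 × (3.96916e-07 − 0.750000) = -2.48016e-05.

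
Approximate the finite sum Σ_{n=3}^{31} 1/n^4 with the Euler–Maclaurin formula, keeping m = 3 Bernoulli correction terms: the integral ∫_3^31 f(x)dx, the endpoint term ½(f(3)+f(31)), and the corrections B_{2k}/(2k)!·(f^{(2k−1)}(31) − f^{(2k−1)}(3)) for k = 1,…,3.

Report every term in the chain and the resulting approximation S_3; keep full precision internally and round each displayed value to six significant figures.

S_3 ≈ 0.0198147

∫_3^31 1/x^4 dx evaluates to 0.0123345.
Endpoint term: (f(3) + f(31))/2 = (0.0123457 + 1.08281e-06)/2 = 0.00617338.
Running total after boundary: 0.0185079.
Order-1 term: 1/12 · (-1.39718e-07 − (-0.0164609)) = 0.00137173.
Partial sum through k=1: 0.0198796.
Order-2 term: −1/720 · (-4.36164e-09 − (-0.0548697)) = -7.62079e-05.
Partial sum through k=2: 0.0198034.
Order-3 term: 1/30240 · (-2.54164e-10 − (-0.341411)) = 1.12901e-05.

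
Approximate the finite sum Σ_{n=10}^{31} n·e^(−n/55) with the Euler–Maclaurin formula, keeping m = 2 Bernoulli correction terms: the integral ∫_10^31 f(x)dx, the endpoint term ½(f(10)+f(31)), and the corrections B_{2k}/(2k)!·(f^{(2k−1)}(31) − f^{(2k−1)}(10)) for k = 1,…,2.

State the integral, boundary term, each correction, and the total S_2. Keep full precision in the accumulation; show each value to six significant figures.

S_2 ≈ 301.609

The integral term ∫_10^31 x·e^(−x/55) dx = 288.655.
Boundary: ½(f(10) + f(31)) = ½(8.33753 + 17.6432) = 12.9904.
Integral + boundary = 301.645.
k=1: B_{2}/(2)! × [f^{(1)}(31) − f^{(1)}(10)] = 1/12 × (0.248350 − 0.682161) = -0.0361509.
Partial sum through k=1: 301.609.
k=2: B_{4}/(4)! × [f^{(3)}(31) − f^{(3)}(10)] = −1/720 × (0.000458387 − 0.000776750) = 4.42170e-07.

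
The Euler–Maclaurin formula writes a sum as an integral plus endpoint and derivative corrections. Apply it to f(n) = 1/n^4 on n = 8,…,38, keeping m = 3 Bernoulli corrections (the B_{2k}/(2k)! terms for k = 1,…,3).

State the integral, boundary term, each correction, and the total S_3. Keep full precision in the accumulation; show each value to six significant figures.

∫_8^38 1/x^4 dx evaluates to 0.000644967.
Endpoint term: (f(8) + f(38))/2 = (0.000244141 + 4.79585e-07)/2 = 0.000122310.
So far: 0.000767277.
Correction k=1: B_{2}/2! · (f^{(1)}(38) − f^{(1)}(8)) = 1/12 · (-5.04826e-08 − (-0.000122070)) = 1.01683e-05.
After k=1: 0.000777445.
Correction k=2: B_{4}/4! · (f^{(3)}(38) − f^{(3)}(8)) = −1/720 · (-1.04881e-09 − (-5.72205e-05)) = -7.94714e-08.
After k=2: 0.000777366.
Correction k=3: B_{6}/6! · (f^{(5)}(38) − f^{(5)}(8)) = 1/30240 · (-4.06740e-11 − (-5.00679e-05)) = 1.65568e-09.

S_3 ≈ 0.000777368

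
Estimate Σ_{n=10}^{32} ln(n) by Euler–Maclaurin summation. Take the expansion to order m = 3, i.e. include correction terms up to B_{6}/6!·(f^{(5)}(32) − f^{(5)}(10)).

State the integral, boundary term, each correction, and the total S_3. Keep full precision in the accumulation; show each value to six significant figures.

∫_10^32 ln(x) dx evaluates to 65.8777.
Boundary: ½(f(10) + f(32)) = ½(2.30259 + 3.46574) = 2.88416.
Running total after boundary: 68.7619.
Order-1 term: 1/12 · (0.0312500 − 0.100000) = -0.00572917.
Partial sum through k=1: 68.7561.
Order-2 term: −1/720 · (6.10352e-05 − 0.00200000) = 2.69301e-06.
Partial sum through k=2: 68.7561.
Order-3 term: 1/30240 · (7.15256e-07 − 0.000240000) = -7.91286e-09.

S_3 ≈ 68.7561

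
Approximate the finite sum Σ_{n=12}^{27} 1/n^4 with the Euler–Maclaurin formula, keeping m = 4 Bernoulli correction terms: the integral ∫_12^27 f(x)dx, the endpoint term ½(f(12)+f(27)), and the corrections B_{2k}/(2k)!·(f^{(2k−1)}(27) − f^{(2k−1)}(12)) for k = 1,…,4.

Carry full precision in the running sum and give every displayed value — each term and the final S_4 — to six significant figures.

∫_12^27 1/x^4 dx evaluates to 0.000175966.
Endpoint term: (f(12) + f(27))/2 = (4.82253e-05 + 1.88168e-06)/2 = 2.50535e-05.
So far: 0.000201020.
Correction k=1: B_{2}/2! · (f^{(1)}(27) − f^{(1)}(12)) = 1/12 · (-2.78767e-07 − (-1.60751e-05)) = 1.31636e-06.
Partial sum through k=1: 0.000202336.
Correction k=2: B_{4}/4! · (f^{(3)}(27) − f^{(3)}(12)) = −1/720 · (-1.14719e-08 − (-3.34898e-06)) = -4.63543e-09.
Partial sum through k=2: 0.000202331.
Correction k=3: B_{6}/6! · (f^{(5)}(27) − f^{(5)}(12)) = 1/30240 · (-8.81242e-10 − (-1.30238e-06)) = 4.30390e-11.
Partial sum through k=3: 0.000202331.
Correction k=4: B_{8}/8! · (f^{(7)}(27) − f^{(7)}(12)) = −1/1209600 · (-1.08795e-10 − (-8.13988e-07)) = -6.72850e-13.

S_4 ≈ 0.000202331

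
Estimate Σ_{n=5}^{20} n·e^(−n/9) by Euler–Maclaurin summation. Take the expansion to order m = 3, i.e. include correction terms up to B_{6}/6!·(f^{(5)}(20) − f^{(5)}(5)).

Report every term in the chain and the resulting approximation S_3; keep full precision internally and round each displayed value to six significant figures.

The integral term ∫_5^20 x·e^(−x/9) dx = 44.0089.
Endpoint term: (f(5) + f(20))/2 = (2.86877 + 2.16736)/2 = 2.51806.
Integral + boundary = 46.5269.
Correction k=1: B_{2}/2! · (f^{(1)}(20) − f^{(1)}(5)) = 1/12 · (-0.132450 − 0.255002) = -0.0322876.
Partial sum through k=1: 46.4947.
Correction k=2: B_{4}/4! · (f^{(3)}(20) − f^{(3)}(5)) = −1/720 · (0.00104057 − 0.0173149) = 2.26033e-05.
Partial sum through k=2: 46.4947.
Correction k=3: B_{6}/6! · (f^{(5)}(20) − f^{(5)}(5)) = 1/30240 · (4.58805e-05 − 0.000388663) = -1.13354e-08.

S_3 ≈ 46.4947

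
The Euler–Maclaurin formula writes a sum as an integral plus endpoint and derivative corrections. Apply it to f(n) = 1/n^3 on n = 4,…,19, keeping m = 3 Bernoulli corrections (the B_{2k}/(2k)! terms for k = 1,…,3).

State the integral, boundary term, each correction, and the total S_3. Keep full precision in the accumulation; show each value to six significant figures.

S_3 ≈ 0.0387059

Integral: ∫_4^19 1/x^3 dx = 0.0298650.
Endpoint term: (f(4) + f(19))/2 = (0.0156250 + 0.000145794)/2 = 0.00788540.
So far: 0.0377504.
Correction k=1: B_{2}/2! · (f^{(1)}(19) − f^{(1)}(4)) = 1/12 · (-2.30201e-05 − (-0.0117188)) = 0.000974644.
After k=1: 0.0387250.
Correction k=2: B_{4}/4! · (f^{(3)}(19) − f^{(3)}(4)) = −1/720 · (-1.27535e-06 − (-0.0146484)) = -2.03433e-05.
After k=2: 0.0387047.
Correction k=3: B_{6}/6! · (f^{(5)}(19) − f^{(5)}(4)) = 1/30240 · (-1.48379e-07 − (-0.0384521)) = 1.27156e-06.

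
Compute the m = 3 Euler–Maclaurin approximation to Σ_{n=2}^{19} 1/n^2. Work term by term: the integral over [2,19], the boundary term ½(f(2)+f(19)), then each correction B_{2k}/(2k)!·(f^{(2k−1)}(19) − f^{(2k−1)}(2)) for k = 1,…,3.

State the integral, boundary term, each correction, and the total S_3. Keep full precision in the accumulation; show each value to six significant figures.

∫_2^19 1/x^2 dx evaluates to 0.447368.
Boundary: ½(f(2) + f(19)) = ½(0.250000 + 0.00277008) = 0.126385.
Running total after boundary: 0.573753.
Correction k=1: B_{2}/2! · (f^{(1)}(19) − f^{(1)}(2)) = 1/12 · (-0.000291588 − (-0.250000)) = 0.0208090.
Running total after k=1: 0.594562.
Correction k=2: B_{4}/4! · (f^{(3)}(19) − f^{(3)}(2)) = −1/720 · (-9.69267e-06 − (-0.750000)) = -0.00104165.
Running total after k=2: 0.593521.
Correction k=3: B_{6}/6! · (f^{(5)}(19) − f^{(5)}(2)) = 1/30240 · (-8.05485e-07 − (-5.62500)) = 0.000186012.

S_3 ≈ 0.593707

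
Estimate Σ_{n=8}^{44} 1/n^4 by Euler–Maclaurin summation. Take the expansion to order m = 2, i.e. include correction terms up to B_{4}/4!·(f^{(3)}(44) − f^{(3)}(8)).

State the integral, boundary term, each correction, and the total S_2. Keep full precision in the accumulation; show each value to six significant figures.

S_2 ≈ 0.000779423

Integral: ∫_8^44 1/x^4 dx = 0.000647129.
Boundary: ½(f(8) + f(44)) = ½(0.000244141 + 2.66802e-07) = 0.000122204.
So far: 0.000769332.
Order-1 term: 1/12 · (-2.42547e-08 − (-0.000122070)) = 1.01705e-05.
Running total after k=1: 0.000779503.
Order-2 term: −1/720 · (-3.75848e-10 − (-5.72205e-05)) = -7.94723e-08.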